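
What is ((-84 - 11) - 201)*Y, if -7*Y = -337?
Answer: -99752/7 ≈ -14250.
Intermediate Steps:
Y = 337/7 (Y = -⅐*(-337) = 337/7 ≈ 48.143)
((-84 - 11) - 201)*Y = ((-84 - 11) - 201)*(337/7) = (-95 - 201)*(337/7) = -296*337/7 = -99752/7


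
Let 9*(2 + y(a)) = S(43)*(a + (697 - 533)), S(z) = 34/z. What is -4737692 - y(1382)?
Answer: -1833538594/387 ≈ -4.7378e+6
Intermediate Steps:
y(a) = 4802/387 + 34*a/387 (y(a) = -2 + ((34/43)*(a + (697 - 533)))/9 = -2 + ((34*(1/43))*(a + 164))/9 = -2 + (34*(164 + a)/43)/9 = -2 + (5576/43 + 34*a/43)/9 = -2 + (5576/387 + 34*a/387) = 4802/387 + 34*a/387)
-4737692 - y(1382) = -4737692 - (4802/387 + (34/387)*1382) = -4737692 - (4802/387 + 46988/387) = -4737692 - 1*51790/387 = -4737692 - 51790/387 = -1833538594/387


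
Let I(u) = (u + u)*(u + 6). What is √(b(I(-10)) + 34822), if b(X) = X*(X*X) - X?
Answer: 7*√11158 ≈ 739.42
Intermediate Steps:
I(u) = 2*u*(6 + u) (I(u) = (2*u)*(6 + u) = 2*u*(6 + u))
b(X) = X³ - X (b(X) = X*X² - X = X³ - X)
√(b(I(-10)) + 34822) = √(((2*(-10)*(6 - 10))³ - 2*(-10)*(6 - 10)) + 34822) = √(((2*(-10)*(-4))³ - 2*(-10)*(-4)) + 34822) = √((80³ - 1*80) + 34822) = √((512000 - 80) + 34822) = √(511920 + 34822) = √546742 = 7*√11158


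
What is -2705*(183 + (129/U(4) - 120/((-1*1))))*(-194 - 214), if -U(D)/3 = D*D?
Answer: 662873775/2 ≈ 3.3144e+8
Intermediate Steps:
U(D) = -3*D² (U(D) = -3*D*D = -3*D²)
-2705*(183 + (129/U(4) - 120/((-1*1))))*(-194 - 214) = -2705*(183 + (129/((-3*4²)) - 120/((-1*1))))*(-194 - 214) = -2705*(183 + (129/((-3*16)) - 120/(-1)))*(-408) = -2705*(183 + (129/(-48) - 120*(-1)))*(-408) = -2705*(183 + (129*(-1/48) + 120))*(-408) = -2705*(183 + (-43/16 + 120))*(-408) = -2705*(183 + 1877/16)*(-408) = -12997525*(-408)/16 = -2705*(-245055/2) = 662873775/2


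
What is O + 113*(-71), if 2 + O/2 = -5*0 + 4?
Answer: -8019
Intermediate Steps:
O = 4 (O = -4 + 2*(-5*0 + 4) = -4 + 2*(0 + 4) = -4 + 2*4 = -4 + 8 = 4)
O + 113*(-71) = 4 + 113*(-71) = 4 - 8023 = -8019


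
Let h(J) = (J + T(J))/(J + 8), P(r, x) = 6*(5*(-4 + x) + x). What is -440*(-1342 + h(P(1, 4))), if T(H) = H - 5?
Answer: 2359555/4 ≈ 5.8989e+5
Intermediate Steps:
T(H) = -5 + H
P(r, x) = -120 + 36*x (P(r, x) = 6*((-20 + 5*x) + x) = 6*(-20 + 6*x) = -120 + 36*x)
h(J) = (-5 + 2*J)/(8 + J) (h(J) = (J + (-5 + J))/(J + 8) = (-5 + 2*J)/(8 + J))
-440*(-1342 + h(P(1, 4))) = -440*(-1342 + (-5 + 2*(-120 + 36*4))/(8 + (-120 + 36*4))) = -440*(-1342 + (-5 + 2*(-120 + 144))/(8 + (-120 + 144))) = -440*(-1342 + (-5 + 2*24)/(8 + 24)) = -440*(-1342 + (-5 + 48)/32) = -440*(-1342 + (1/32)*43) = -440*(-1342 + 43/32) = -440*(-42901/32) = 2359555/4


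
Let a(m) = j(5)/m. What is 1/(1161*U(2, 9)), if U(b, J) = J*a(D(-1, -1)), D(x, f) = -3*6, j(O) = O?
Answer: -2/5805 ≈ -0.00034453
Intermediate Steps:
D(x, f) = -18
a(m) = 5/m
U(b, J) = -5*J/18 (U(b, J) = J*(5/(-18)) = J*(5*(-1/18)) = J*(-5/18) = -5*J/18)
1/(1161*U(2, 9)) = 1/(1161*(-5/18*9)) = 1/(1161*(-5/2)) = 1/(-5805/2) = -2/5805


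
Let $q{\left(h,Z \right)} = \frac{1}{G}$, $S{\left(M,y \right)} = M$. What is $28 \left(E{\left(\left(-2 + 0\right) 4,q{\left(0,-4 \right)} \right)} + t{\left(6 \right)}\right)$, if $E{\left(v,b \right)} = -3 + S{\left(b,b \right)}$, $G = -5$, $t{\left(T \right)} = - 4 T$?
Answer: $- \frac{3808}{5} \approx -761.6$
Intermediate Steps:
$q{\left(h,Z \right)} = - \frac{1}{5}$ ($q{\left(h,Z \right)} = \frac{1}{-5} = - \frac{1}{5}$)
$E{\left(v,b \right)} = -3 + b$
$28 \left(E{\left(\left(-2 + 0\right) 4,q{\left(0,-4 \right)} \right)} + t{\left(6 \right)}\right) = 28 \left(\left(-3 - \frac{1}{5}\right) - 24\right) = 28 \left(- \frac{16}{5} - 24\right) = 28 \left(- \frac{136}{5}\right) = - \frac{3808}{5}$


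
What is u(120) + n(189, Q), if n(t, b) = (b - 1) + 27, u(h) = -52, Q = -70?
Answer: -96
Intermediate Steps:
n(t, b) = 26 + b (n(t, b) = (-1 + b) + 27 = 26 + b)
u(120) + n(189, Q) = -52 + (26 - 70) = -52 - 44 = -96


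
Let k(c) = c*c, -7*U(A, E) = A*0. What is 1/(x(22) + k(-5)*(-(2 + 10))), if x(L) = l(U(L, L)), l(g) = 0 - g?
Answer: -1/300 ≈ -0.0033333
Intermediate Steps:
U(A, E) = 0 (U(A, E) = -A*0/7 = -⅐*0 = 0)
k(c) = c²
l(g) = -g
x(L) = 0 (x(L) = -1*0 = 0)
1/(x(22) + k(-5)*(-(2 + 10))) = 1/(0 + (-5)²*(-(2 + 10))) = 1/(0 + 25*(-1*12)) = 1/(0 + 25*(-12)) = 1/(0 - 300) = 1/(-300) = -1/300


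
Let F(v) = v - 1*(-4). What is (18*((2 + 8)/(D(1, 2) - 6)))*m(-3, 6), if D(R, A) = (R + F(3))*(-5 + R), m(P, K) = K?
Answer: -540/19 ≈ -28.421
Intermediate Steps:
F(v) = 4 + v (F(v) = v + 4 = 4 + v)
D(R, A) = (-5 + R)*(7 + R) (D(R, A) = (R + (4 + 3))*(-5 + R) = (R + 7)*(-5 + R) = (7 + R)*(-5 + R) = (-5 + R)*(7 + R))
(18*((2 + 8)/(D(1, 2) - 6)))*m(-3, 6) = (18*((2 + 8)/((-35 + 1**2 + 2*1) - 6)))*6 = (18*(10/((-35 + 1 + 2) - 6)))*6 = (18*(10/(-32 - 6)))*6 = (18*(10/(-38)))*6 = (18*(10*(-1/38)))*6 = (18*(-5/19))*6 = -90/19*6 = -540/19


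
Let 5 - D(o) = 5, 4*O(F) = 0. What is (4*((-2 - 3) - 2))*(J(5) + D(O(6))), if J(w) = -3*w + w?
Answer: 280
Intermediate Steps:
O(F) = 0 (O(F) = (1/4)*0 = 0)
D(o) = 0 (D(o) = 5 - 1*5 = 5 - 5 = 0)
J(w) = -2*w
(4*((-2 - 3) - 2))*(J(5) + D(O(6))) = (4*((-2 - 3) - 2))*(-2*5 + 0) = (4*(-5 - 2))*(-10 + 0) = (4*(-7))*(-10) = -28*(-10) = 280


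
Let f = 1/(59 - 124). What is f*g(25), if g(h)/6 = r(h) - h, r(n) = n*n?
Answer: -720/13 ≈ -55.385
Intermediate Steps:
r(n) = n**2
g(h) = -6*h + 6*h**2 (g(h) = 6*(h**2 - h) = -6*h + 6*h**2)
f = -1/65 (f = 1/(-65) = -1/65 ≈ -0.015385)
f*g(25) = -6*25*(-1 + 25)/65 = -6*25*24/65 = -1/65*3600 = -720/13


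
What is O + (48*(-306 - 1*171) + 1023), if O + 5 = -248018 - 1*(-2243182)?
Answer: 1973286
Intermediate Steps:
O = 1995159 (O = -5 + (-248018 - 1*(-2243182)) = -5 + (-248018 + 2243182) = -5 + 1995164 = 1995159)
O + (48*(-306 - 1*171) + 1023) = 1995159 + (48*(-306 - 1*171) + 1023) = 1995159 + (48*(-306 - 171) + 1023) = 1995159 + (48*(-477) + 1023) = 1995159 + (-22896 + 1023) = 1995159 - 21873 = 1973286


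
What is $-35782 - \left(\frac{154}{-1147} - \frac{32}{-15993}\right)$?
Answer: $- \frac{656381544104}{18343971} \approx -35782.0$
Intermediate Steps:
$-35782 - \left(\frac{154}{-1147} - \frac{32}{-15993}\right) = -35782 - \left(154 \left(- \frac{1}{1147}\right) - - \frac{32}{15993}\right) = -35782 - \left(- \frac{154}{1147} + \frac{32}{15993}\right) = -35782 - - \frac{2426218}{18343971} = -35782 + \frac{2426218}{18343971} = - \frac{656381544104}{18343971}$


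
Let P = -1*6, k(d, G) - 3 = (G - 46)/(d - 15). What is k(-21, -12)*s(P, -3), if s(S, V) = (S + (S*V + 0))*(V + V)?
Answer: -332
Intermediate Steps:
k(d, G) = 3 + (-46 + G)/(-15 + d) (k(d, G) = 3 + (G - 46)/(d - 15) = 3 + (-46 + G)/(-15 + d))
P = -6
s(S, V) = 2*V*(S + S*V) (s(S, V) = (S + S*V)*(2*V) = 2*V*(S + S*V))
k(-21, -12)*s(P, -3) = ((-91 - 12 + 3*(-21))/(-15 - 21))*(2*(-6)*(-3)*(1 - 3)) = ((-91 - 12 - 63)/(-36))*(2*(-6)*(-3)*(-2)) = -1/36*(-166)*(-72) = (83/18)*(-72) = -332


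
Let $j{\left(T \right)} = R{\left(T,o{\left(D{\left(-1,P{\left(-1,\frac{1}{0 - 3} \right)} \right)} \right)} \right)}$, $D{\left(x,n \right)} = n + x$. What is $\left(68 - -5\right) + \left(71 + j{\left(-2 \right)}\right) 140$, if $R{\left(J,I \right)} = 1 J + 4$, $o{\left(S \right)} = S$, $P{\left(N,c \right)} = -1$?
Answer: $10293$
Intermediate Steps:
$R{\left(J,I \right)} = 4 + J$ ($R{\left(J,I \right)} = J + 4 = 4 + J$)
$j{\left(T \right)} = 4 + T$
$\left(68 - -5\right) + \left(71 + j{\left(-2 \right)}\right) 140 = \left(68 - -5\right) + \left(71 + \left(4 - 2\right)\right) 140 = \left(68 + 5\right) + \left(71 + 2\right) 140 = 73 + 73 \cdot 140 = 73 + 10220 = 10293$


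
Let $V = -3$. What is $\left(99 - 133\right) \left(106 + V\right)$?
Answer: $-3502$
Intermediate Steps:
$\left(99 - 133\right) \left(106 + V\right) = \left(99 - 133\right) \left(106 - 3\right) = \left(-34\right) 103 = -3502$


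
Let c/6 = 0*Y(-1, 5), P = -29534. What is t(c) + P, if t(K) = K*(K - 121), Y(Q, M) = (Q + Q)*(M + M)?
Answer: -29534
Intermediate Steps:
Y(Q, M) = 4*M*Q (Y(Q, M) = (2*Q)*(2*M) = 4*M*Q)
c = 0 (c = 6*(0*(4*5*(-1))) = 6*(0*(-20)) = 6*0 = 0)
t(K) = K*(-121 + K)
t(c) + P = 0*(-121 + 0) - 29534 = 0*(-121) - 29534 = 0 - 29534 = -29534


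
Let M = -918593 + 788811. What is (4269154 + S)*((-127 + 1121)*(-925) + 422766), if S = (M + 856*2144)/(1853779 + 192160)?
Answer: -4338251814433472192/2045939 ≈ -2.1204e+12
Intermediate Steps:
M = -129782
S = 1705482/2045939 (S = (-129782 + 856*2144)/(1853779 + 192160) = (-129782 + 1835264)/2045939 = 1705482*(1/2045939) = 1705482/2045939 ≈ 0.83359)
(4269154 + S)*((-127 + 1121)*(-925) + 422766) = (4269154 + 1705482/2045939)*((-127 + 1121)*(-925) + 422766) = 8734430371088*(994*(-925) + 422766)/2045939 = 8734430371088*(-919450 + 422766)/2045939 = (8734430371088/2045939)*(-496684) = -4338251814433472192/2045939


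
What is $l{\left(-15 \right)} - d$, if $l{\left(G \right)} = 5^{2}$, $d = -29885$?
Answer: $29910$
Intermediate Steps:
$l{\left(G \right)} = 25$
$l{\left(-15 \right)} - d = 25 - -29885 = 25 + 29885 = 29910$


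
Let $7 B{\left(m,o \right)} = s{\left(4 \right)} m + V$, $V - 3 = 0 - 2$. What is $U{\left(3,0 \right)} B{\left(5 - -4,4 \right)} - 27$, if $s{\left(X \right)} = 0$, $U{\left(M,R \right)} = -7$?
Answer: $-28$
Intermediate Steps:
$V = 1$ ($V = 3 + \left(0 - 2\right) = 3 - 2 = 1$)
$B{\left(m,o \right)} = \frac{1}{7}$ ($B{\left(m,o \right)} = \frac{0 m + 1}{7} = \frac{0 + 1}{7} = \frac{1}{7} \cdot 1 = \frac{1}{7}$)
$U{\left(3,0 \right)} B{\left(5 - -4,4 \right)} - 27 = \left(-7\right) \frac{1}{7} - 27 = -1 - 27 = -28$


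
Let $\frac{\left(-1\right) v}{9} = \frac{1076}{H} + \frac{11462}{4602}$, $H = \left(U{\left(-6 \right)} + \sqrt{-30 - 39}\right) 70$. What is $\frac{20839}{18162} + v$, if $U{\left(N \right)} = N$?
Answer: $- \frac{228037217689}{17064561150} + \frac{1614 i \sqrt{69}}{1225} \approx -13.363 + 10.944 i$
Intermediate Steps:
$H = -420 + 70 i \sqrt{69}$ ($H = \left(-6 + \sqrt{-30 - 39}\right) 70 = \left(-6 + \sqrt{-69}\right) 70 = \left(-6 + i \sqrt{69}\right) 70 = -420 + 70 i \sqrt{69} \approx -420.0 + 581.46 i$)
$v = - \frac{17193}{767} - \frac{9684}{-420 + 70 i \sqrt{69}}$ ($v = - 9 \left(\frac{1076}{-420 + 70 i \sqrt{69}} + \frac{11462}{4602}\right) = - 9 \left(\frac{1076}{-420 + 70 i \sqrt{69}} + 11462 \cdot \frac{1}{4602}\right) = - 9 \left(\frac{1076}{-420 + 70 i \sqrt{69}} + \frac{5731}{2301}\right) = - 9 \left(\frac{5731}{2301} + \frac{1076}{-420 + 70 i \sqrt{69}}\right) = - \frac{17193}{767} - \frac{9684}{-420 + 70 i \sqrt{69}} \approx -14.511 + 10.944 i$)
$\frac{20839}{18162} + v = \frac{20839}{18162} - \left(\frac{13633797}{939575} - \frac{1614 i \sqrt{69}}{1225}\right) = - \frac{228037217689}{17064561150} + \frac{1614 i \sqrt{69}}{1225}$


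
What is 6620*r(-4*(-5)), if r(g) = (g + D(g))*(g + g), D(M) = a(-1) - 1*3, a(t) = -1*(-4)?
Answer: 5560800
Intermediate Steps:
a(t) = 4
D(M) = 1 (D(M) = 4 - 1*3 = 4 - 3 = 1)
r(g) = 2*g*(1 + g) (r(g) = (g + 1)*(g + g) = (1 + g)*(2*g) = 2*g*(1 + g))
6620*r(-4*(-5)) = 6620*(2*(-4*(-5))*(1 - 4*(-5))) = 6620*(2*20*(1 + 20)) = 6620*(2*20*21) = 6620*840 = 5560800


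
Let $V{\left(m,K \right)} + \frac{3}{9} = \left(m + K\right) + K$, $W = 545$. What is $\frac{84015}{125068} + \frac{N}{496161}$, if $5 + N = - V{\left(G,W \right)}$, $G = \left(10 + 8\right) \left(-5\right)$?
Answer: $\frac{124677944293}{186161591844} \approx 0.66973$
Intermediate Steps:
$G = -90$ ($G = 18 \left(-5\right) = -90$)
$V{\left(m,K \right)} = - \frac{1}{3} + m + 2 K$ ($V{\left(m,K \right)} = - \frac{1}{3} + \left(\left(m + K\right) + K\right) = - \frac{1}{3} + \left(\left(K + m\right) + K\right) = - \frac{1}{3} + \left(m + 2 K\right) = - \frac{1}{3} + m + 2 K$)
$N = - \frac{3014}{3}$ ($N = -5 - \left(- \frac{1}{3} - 90 + 2 \cdot 545\right) = -5 - \left(- \frac{1}{3} - 90 + 1090\right) = -5 - \frac{2999}{3} = - \frac{3014}{3} \approx -1004.7$)
$\frac{84015}{125068} + \frac{N}{496161} = \frac{84015}{125068} - \frac{3014}{3 \cdot 496161} = 84015 \cdot \frac{1}{125068} - \frac{3014}{1488483} = \frac{84015}{125068} - \frac{3014}{1488483} = \frac{124677944293}{186161591844}$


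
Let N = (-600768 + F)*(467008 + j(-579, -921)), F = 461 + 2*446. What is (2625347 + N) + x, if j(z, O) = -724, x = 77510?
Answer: -279494921003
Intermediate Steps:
F = 1353 (F = 461 + 892 = 1353)
N = -279497623860 (N = (-600768 + 1353)*(467008 - 724) = -599415*466284 = -279497623860)
(2625347 + N) + x = (2625347 - 279497623860) + 77510 = -279494998513 + 77510 = -279494921003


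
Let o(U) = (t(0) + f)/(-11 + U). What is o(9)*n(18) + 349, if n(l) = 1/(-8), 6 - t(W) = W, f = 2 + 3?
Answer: 5595/16 ≈ 349.69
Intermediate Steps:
f = 5
t(W) = 6 - W
n(l) = -1/8
o(U) = 11/(-11 + U) (o(U) = ((6 - 1*0) + 5)/(-11 + U) = ((6 + 0) + 5)/(-11 + U) = (6 + 5)/(-11 + U) = 11/(-11 + U))
o(9)*n(18) + 349 = (11/(-11 + 9))*(-1/8) + 349 = (11/(-2))*(-1/8) + 349 = (11*(-1/2))*(-1/8) + 349 = -11/2*(-1/8) + 349 = 11/16 + 349 = 5595/16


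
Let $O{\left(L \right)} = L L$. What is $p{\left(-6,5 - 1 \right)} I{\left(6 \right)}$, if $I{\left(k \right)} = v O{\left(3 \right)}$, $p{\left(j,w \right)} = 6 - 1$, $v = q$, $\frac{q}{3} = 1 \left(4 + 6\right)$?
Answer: $1350$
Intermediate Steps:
$q = 30$ ($q = 3 \cdot 1 \left(4 + 6\right) = 3 \cdot 1 \cdot 10 = 3 \cdot 10 = 30$)
$v = 30$
$p{\left(j,w \right)} = 5$
$O{\left(L \right)} = L^{2}$
$I{\left(k \right)} = 270$ ($I{\left(k \right)} = 30 \cdot 3^{2} = 30 \cdot 9 = 270$)
$p{\left(-6,5 - 1 \right)} I{\left(6 \right)} = 5 \cdot 270 = 1350$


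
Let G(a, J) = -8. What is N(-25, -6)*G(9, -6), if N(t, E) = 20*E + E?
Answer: 1008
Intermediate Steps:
N(t, E) = 21*E
N(-25, -6)*G(9, -6) = (21*(-6))*(-8) = -126*(-8) = 1008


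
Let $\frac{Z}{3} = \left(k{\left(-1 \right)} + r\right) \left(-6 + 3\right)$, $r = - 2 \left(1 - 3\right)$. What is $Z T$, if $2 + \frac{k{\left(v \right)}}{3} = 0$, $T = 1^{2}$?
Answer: $18$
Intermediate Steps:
$r = 4$ ($r = \left(-2\right) \left(-2\right) = 4$)
$T = 1$
$k{\left(v \right)} = -6$ ($k{\left(v \right)} = -6 + 3 \cdot 0 = -6 + 0 = -6$)
$Z = 18$ ($Z = 3 \left(-6 + 4\right) \left(-6 + 3\right) = 3 \left(\left(-2\right) \left(-3\right)\right) = 3 \cdot 6 = 18$)
$Z T = 18 \cdot 1 = 18$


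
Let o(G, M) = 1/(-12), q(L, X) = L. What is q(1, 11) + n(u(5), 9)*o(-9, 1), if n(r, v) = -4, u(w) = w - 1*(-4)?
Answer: 4/3 ≈ 1.3333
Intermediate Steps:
u(w) = 4 + w (u(w) = w + 4 = 4 + w)
o(G, M) = -1/12 (o(G, M) = 1*(-1/12) = -1/12)
q(1, 11) + n(u(5), 9)*o(-9, 1) = 1 - 4*(-1/12) = 1 + ⅓ = 4/3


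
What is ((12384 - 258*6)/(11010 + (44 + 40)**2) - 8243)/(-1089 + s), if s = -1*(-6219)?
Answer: -24817867/15446430 ≈ -1.6067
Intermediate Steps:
s = 6219
((12384 - 258*6)/(11010 + (44 + 40)**2) - 8243)/(-1089 + s) = ((12384 - 258*6)/(11010 + (44 + 40)**2) - 8243)/(-1089 + 6219) = ((12384 - 1548)/(11010 + 84**2) - 8243)/5130 = (10836/(11010 + 7056) - 8243)*(1/5130) = (10836/18066 - 8243)*(1/5130) = (10836*(1/18066) - 8243)*(1/5130) = (1806/3011 - 8243)*(1/5130) = -24817867/3011*1/5130 = -24817867/15446430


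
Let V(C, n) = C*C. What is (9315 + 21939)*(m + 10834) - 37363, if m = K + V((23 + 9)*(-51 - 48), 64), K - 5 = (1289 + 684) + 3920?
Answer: 314195049461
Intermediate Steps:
V(C, n) = C**2
K = 5898 (K = 5 + ((1289 + 684) + 3920) = 5 + (1973 + 3920) = 5 + 5893 = 5898)
m = 10042122 (m = 5898 + ((23 + 9)*(-51 - 48))**2 = 5898 + (32*(-99))**2 = 5898 + (-3168)**2 = 5898 + 10036224 = 10042122)
(9315 + 21939)*(m + 10834) - 37363 = (9315 + 21939)*(10042122 + 10834) - 37363 = 31254*10052956 - 37363 = 314195086824 - 37363 = 314195049461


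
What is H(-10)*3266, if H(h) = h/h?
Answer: 3266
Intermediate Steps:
H(h) = 1
H(-10)*3266 = 1*3266 = 3266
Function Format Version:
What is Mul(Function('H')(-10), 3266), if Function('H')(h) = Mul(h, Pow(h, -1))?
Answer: 3266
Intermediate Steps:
Function('H')(h) = 1
Mul(Function('H')(-10), 3266) = Mul(1, 3266) = 3266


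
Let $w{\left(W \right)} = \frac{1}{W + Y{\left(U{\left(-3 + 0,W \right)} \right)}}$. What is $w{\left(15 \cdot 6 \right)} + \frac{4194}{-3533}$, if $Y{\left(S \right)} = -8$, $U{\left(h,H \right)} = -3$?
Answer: $- \frac{340375}{289706} \approx -1.1749$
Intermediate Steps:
$w{\left(W \right)} = \frac{1}{-8 + W}$ ($w{\left(W \right)} = \frac{1}{W - 8} = \frac{1}{-8 + W}$)
$w{\left(15 \cdot 6 \right)} + \frac{4194}{-3533} = \frac{1}{-8 + 15 \cdot 6} + \frac{4194}{-3533} = \frac{1}{-8 + 90} + 4194 \left(- \frac{1}{3533}\right) = \frac{1}{82} - \frac{4194}{3533} = - \frac{340375}{289706}$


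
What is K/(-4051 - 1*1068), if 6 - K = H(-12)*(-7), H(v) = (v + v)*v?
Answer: -2022/5119 ≈ -0.39500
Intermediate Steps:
H(v) = 2*v² (H(v) = (2*v)*v = 2*v²)
K = 2022 (K = 6 - 2*(-12)²*(-7) = 6 - 2*144*(-7) = 6 - 288*(-7) = 6 - 1*(-2016) = 6 + 2016 = 2022)
K/(-4051 - 1*1068) = 2022/(-4051 - 1*1068) = 2022/(-4051 - 1068) = 2022/(-5119) = 2022*(-1/5119) = -2022/5119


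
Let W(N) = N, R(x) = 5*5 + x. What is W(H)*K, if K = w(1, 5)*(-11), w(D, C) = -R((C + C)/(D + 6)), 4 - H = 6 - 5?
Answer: 6105/7 ≈ 872.14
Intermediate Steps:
R(x) = 25 + x
H = 3 (H = 4 - (6 - 5) = 4 - 1*1 = 4 - 1 = 3)
w(D, C) = -25 - 2*C/(6 + D) (w(D, C) = -(25 + (C + C)/(D + 6)) = -(25 + (2*C)/(6 + D)) = -(25 + 2*C/(6 + D)) = -25 - 2*C/(6 + D))
K = 2035/7 (K = ((-150 - 25*1 - 2*5)/(6 + 1))*(-11) = ((-150 - 25 - 10)/7)*(-11) = ((⅐)*(-185))*(-11) = -185/7*(-11) = 2035/7 ≈ 290.71)
W(H)*K = 3*(2035/7) = 6105/7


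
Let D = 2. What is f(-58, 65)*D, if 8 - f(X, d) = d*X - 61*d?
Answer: 15486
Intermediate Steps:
f(X, d) = 8 + 61*d - X*d (f(X, d) = 8 - (d*X - 61*d) = 8 - (X*d - 61*d) = 8 - (-61*d + X*d) = 8 + (61*d - X*d) = 8 + 61*d - X*d)
f(-58, 65)*D = (8 + 61*65 - 1*(-58)*65)*2 = (8 + 3965 + 3770)*2 = 7743*2 = 15486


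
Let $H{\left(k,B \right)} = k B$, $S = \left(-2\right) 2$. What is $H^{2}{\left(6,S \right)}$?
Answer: $576$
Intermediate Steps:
$S = -4$
$H{\left(k,B \right)} = B k$
$H^{2}{\left(6,S \right)} = \left(\left(-4\right) 6\right)^{2} = \left(-24\right)^{2} = 576$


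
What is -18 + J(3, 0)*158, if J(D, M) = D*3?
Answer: 1404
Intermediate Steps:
J(D, M) = 3*D
-18 + J(3, 0)*158 = -18 + (3*3)*158 = -18 + 9*158 = -18 + 1422 = 1404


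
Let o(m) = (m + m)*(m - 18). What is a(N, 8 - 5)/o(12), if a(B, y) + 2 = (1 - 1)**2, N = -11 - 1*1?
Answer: 1/72 ≈ 0.013889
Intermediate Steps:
N = -12 (N = -11 - 1 = -12)
a(B, y) = -2 (a(B, y) = -2 + (1 - 1)**2 = -2 + 0**2 = -2 + 0 = -2)
o(m) = 2*m*(-18 + m) (o(m) = (2*m)*(-18 + m) = 2*m*(-18 + m))
a(N, 8 - 5)/o(12) = -2*1/(24*(-18 + 12)) = -2/(2*12*(-6)) = -2/(-144) = -2*(-1/144) = 1/72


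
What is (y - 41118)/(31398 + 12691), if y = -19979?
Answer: -61097/44089 ≈ -1.3858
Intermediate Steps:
(y - 41118)/(31398 + 12691) = (-19979 - 41118)/(31398 + 12691) = -61097/44089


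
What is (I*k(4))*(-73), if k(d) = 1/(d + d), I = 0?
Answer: 0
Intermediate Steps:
k(d) = 1/(2*d)
(I*k(4))*(-73) = (0*((1/2)/4))*(-73) = (0*((1/2)*(1/4)))*(-73) = (0*(1/8))*(-73) = 0*(-73) = 0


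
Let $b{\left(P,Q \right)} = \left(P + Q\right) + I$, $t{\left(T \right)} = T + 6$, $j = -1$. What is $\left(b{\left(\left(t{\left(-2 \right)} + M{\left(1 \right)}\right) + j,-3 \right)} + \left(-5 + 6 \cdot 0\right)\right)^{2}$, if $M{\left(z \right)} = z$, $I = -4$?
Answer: $64$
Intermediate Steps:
$t{\left(T \right)} = 6 + T$
$b{\left(P,Q \right)} = -4 + P + Q$ ($b{\left(P,Q \right)} = \left(P + Q\right) - 4 = -4 + P + Q$)
$\left(b{\left(\left(t{\left(-2 \right)} + M{\left(1 \right)}\right) + j,-3 \right)} + \left(-5 + 6 \cdot 0\right)\right)^{2} = \left(\left(-4 + \left(\left(\left(6 - 2\right) + 1\right) - 1\right) - 3\right) + \left(-5 + 6 \cdot 0\right)\right)^{2} = \left(\left(-4 + \left(\left(4 + 1\right) - 1\right) - 3\right) + \left(-5 + 0\right)\right)^{2} = \left(\left(-4 + \left(5 - 1\right) - 3\right) - 5\right)^{2} = \left(\left(-4 + 4 - 3\right) - 5\right)^{2} = \left(-3 - 5\right)^{2} = \left(-8\right)^{2} = 64$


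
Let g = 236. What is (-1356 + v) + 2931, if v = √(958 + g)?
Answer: 1575 + √1194 ≈ 1609.6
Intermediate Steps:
v = √1194 (v = √(958 + 236) = √1194 ≈ 34.554)
(-1356 + v) + 2931 = (-1356 + √1194) + 2931 = 1575 + √1194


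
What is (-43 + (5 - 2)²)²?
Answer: 1156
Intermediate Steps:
(-43 + (5 - 2)²)² = (-43 + 3²)² = (-43 + 9)² = (-34)² = 1156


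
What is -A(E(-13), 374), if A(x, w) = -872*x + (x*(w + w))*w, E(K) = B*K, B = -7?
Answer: -25378080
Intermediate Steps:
E(K) = -7*K
A(x, w) = -872*x + 2*x*w² (A(x, w) = -872*x + (x*(2*w))*w = -872*x + (2*w*x)*w = -872*x + 2*x*w²)
-A(E(-13), 374) = -2*(-7*(-13))*(-436 + 374²) = -2*91*(-436 + 139876) = -2*91*139440 = -1*25378080 = -25378080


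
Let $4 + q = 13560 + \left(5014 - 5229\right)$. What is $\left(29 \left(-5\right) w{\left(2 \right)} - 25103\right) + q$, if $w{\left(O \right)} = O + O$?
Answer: $-12342$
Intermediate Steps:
$w{\left(O \right)} = 2 O$
$q = 13341$ ($q = -4 + \left(13560 + \left(5014 - 5229\right)\right) = -4 + \left(13560 - 215\right) = -4 + 13345 = 13341$)
$\left(29 \left(-5\right) w{\left(2 \right)} - 25103\right) + q = \left(29 \left(-5\right) 2 \cdot 2 - 25103\right) + 13341 = \left(\left(-145\right) 4 - 25103\right) + 13341 = \left(-580 - 25103\right) + 13341 = -25683 + 13341 = -12342$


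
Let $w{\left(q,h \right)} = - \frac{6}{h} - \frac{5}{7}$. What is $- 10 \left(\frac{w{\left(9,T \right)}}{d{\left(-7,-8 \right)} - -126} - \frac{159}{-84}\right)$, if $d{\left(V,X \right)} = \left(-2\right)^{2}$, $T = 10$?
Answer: $- \frac{17133}{910} \approx -18.827$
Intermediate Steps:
$d{\left(V,X \right)} = 4$
$w{\left(q,h \right)} = - \frac{5}{7} - \frac{6}{h}$ ($w{\left(q,h \right)} = - \frac{6}{h} - \frac{5}{7} = - \frac{5}{7} - \frac{6}{h}$)
$- 10 \left(\frac{w{\left(9,T \right)}}{d{\left(-7,-8 \right)} - -126} - \frac{159}{-84}\right) = - 10 \left(\frac{- \frac{5}{7} - \frac{6}{10}}{4 - -126} - \frac{159}{-84}\right) = - 10 \left(\frac{- \frac{5}{7} - \frac{3}{5}}{4 + 126} - - \frac{53}{28}\right) = - 10 \left(\frac{- \frac{5}{7} - \frac{3}{5}}{130} + \frac{53}{28}\right) = - 10 \left(\left(- \frac{46}{35}\right) \frac{1}{130} + \frac{53}{28}\right) = - 10 \left(- \frac{23}{2275} + \frac{53}{28}\right) = \left(-10\right) \frac{17133}{9100} = - \frac{17133}{910}$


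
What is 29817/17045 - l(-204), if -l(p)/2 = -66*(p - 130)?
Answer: 751509777/17045 ≈ 44090.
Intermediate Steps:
l(p) = -17160 + 132*p (l(p) = -(-132)*(p - 130) = -(-132)*(-130 + p) = -2*(8580 - 66*p) = -17160 + 132*p)
29817/17045 - l(-204) = 29817/17045 - (-17160 + 132*(-204)) = 29817*(1/17045) - (-17160 - 26928) = 29817/17045 - 1*(-44088) = 29817/17045 + 44088 = 751509777/17045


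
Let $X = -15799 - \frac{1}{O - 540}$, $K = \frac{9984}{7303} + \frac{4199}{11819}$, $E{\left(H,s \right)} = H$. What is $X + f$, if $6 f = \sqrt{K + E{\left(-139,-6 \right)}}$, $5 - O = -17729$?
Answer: $- \frac{271648007}{17194} + \frac{i \sqrt{1022736586985075910}}{517884942} \approx -15799.0 + 1.9528 i$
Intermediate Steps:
$O = 17734$ ($O = 5 - -17729 = 5 + 17729 = 17734$)
$K = \frac{148666193}{86314157}$ ($K = 9984 \cdot \frac{1}{7303} + 4199 \cdot \frac{1}{11819} = \frac{9984}{7303} + \frac{4199}{11819} = \frac{148666193}{86314157} \approx 1.7224$)
$X = - \frac{271648007}{17194}$ ($X = -15799 - \frac{1}{17734 - 540} = -15799 - \frac{1}{17194} = - \frac{271648007}{17194} \approx -15799.0$)
$f = \frac{i \sqrt{1022736586985075910}}{517884942}$ ($f = \frac{\sqrt{\frac{148666193}{86314157} - 139}}{6} = \frac{\sqrt{- \frac{11849001630}{86314157}}}{6} = \frac{\frac{1}{86314157} i \sqrt{1022736586985075910}}{6} = \frac{i \sqrt{1022736586985075910}}{517884942} \approx 1.9528 i$)
$X + f = - \frac{271648007}{17194} + \frac{i \sqrt{1022736586985075910}}{517884942}$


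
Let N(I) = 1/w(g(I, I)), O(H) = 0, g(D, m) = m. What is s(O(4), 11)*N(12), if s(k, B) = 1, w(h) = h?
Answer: 1/12 ≈ 0.083333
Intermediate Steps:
N(I) = 1/I
s(O(4), 11)*N(12) = 1/12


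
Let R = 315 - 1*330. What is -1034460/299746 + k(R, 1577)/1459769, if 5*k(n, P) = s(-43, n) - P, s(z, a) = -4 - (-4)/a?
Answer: -56631278827937/16408496950275 ≈ -3.4513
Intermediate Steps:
s(z, a) = -4 + 4/a
R = -15 (R = 315 - 330 = -15)
k(n, P) = -4/5 - P/5 + 4/(5*n) (k(n, P) = ((-4 + 4/n) - P)/5 = (-4 - P + 4/n)/5 = -4/5 - P/5 + 4/(5*n))
-1034460/299746 + k(R, 1577)/1459769 = -1034460/299746 + ((1/5)*(4 - 4*(-15) - 1*1577*(-15))/(-15))/1459769 = -1034460*1/299746 + ((1/5)*(-1/15)*(4 + 60 + 23655))*(1/1459769) = -517230/149873 + ((1/5)*(-1/15)*23719)*(1/1459769) = -517230/149873 - 23719/75*1/1459769 = -517230/149873 - 23719/109482675 = -56631278827937/16408496950275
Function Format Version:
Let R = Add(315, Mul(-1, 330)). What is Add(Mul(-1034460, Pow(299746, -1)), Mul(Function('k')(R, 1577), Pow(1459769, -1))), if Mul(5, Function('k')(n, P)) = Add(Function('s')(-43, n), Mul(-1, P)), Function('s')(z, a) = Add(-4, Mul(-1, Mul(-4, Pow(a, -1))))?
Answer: Rational(-56631278827937, 16408496950275) ≈ -3.4513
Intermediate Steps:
Function('s')(z, a) = Add(-4, Mul(4, Pow(a, -1)))
R = -15 (R = Add(315, -330) = -15)
Function('k')(n, P) = Add(Rational(-4, 5), Mul(Rational(-1, 5), P), Mul(Rational(4, 5), Pow(n, -1))) (Function('k')(n, P) = Mul(Rational(1, 5), Add(Add(-4, Mul(4, Pow(n, -1))), Mul(-1, P))) = Mul(Rational(1, 5), Add(-4, Mul(-1, P), Mul(4, Pow(n, -1)))) = Add(Rational(-4, 5), Mul(Rational(-1, 5), P), Mul(Rational(4, 5), Pow(n, -1))))
Add(Mul(-1034460, Pow(299746, -1)), Mul(Function('k')(R, 1577), Pow(1459769, -1))) = Add(Mul(-1034460, Pow(299746, -1)), Mul(Mul(Rational(1, 5), Pow(-15, -1), Add(4, Mul(-4, -15), Mul(-1, 1577, -15))), Pow(1459769, -1))) = Add(Mul(-1034460, Rational(1, 299746)), Mul(Mul(Rational(1, 5), Rational(-1, 15), Add(4, 60, 23655)), Rational(1, 1459769))) = Add(Rational(-517230, 149873), Mul(Mul(Rational(1, 5), Rational(-1, 15), 23719), Rational(1, 1459769))) = Add(Rational(-517230, 149873), Mul(Rational(-23719, 75), Rational(1, 1459769))) = Add(Rational(-517230, 149873), Rational(-23719, 109482675)) = Rational(-56631278827937, 16408496950275)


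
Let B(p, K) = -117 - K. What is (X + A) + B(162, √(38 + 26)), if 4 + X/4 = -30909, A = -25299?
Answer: -149076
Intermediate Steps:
X = -123652 (X = -16 + 4*(-30909) = -16 - 123636 = -123652)
(X + A) + B(162, √(38 + 26)) = (-123652 - 25299) + (-117 - √(38 + 26)) = -148951 + (-117 - √64) = -148951 + (-117 - 1*8) = -148951 + (-117 - 8) = -148951 - 125 = -149076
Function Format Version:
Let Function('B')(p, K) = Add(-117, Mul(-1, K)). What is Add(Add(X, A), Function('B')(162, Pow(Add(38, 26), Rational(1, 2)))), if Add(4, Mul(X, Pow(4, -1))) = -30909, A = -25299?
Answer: -149076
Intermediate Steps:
X = -123652 (X = Add(-16, Mul(4, -30909)) = Add(-16, -123636) = -123652)
Add(Add(X, A), Function('B')(162, Pow(Add(38, 26), Rational(1, 2)))) = Add(Add(-123652, -25299), Add(-117, Mul(-1, Pow(Add(38, 26), Rational(1, 2))))) = Add(-148951, Add(-117, Mul(-1, Pow(64, Rational(1, 2))))) = Add(-148951, Add(-117, Mul(-1, 8))) = Add(-148951, Add(-117, -8)) = Add(-148951, -125) = -149076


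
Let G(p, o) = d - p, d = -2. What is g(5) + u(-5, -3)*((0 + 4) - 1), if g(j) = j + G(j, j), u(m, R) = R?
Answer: -11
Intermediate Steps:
G(p, o) = -2 - p
g(j) = -2 (g(j) = j + (-2 - j) = -2)
g(5) + u(-5, -3)*((0 + 4) - 1) = -2 - 3*((0 + 4) - 1) = -2 - 3*(4 - 1) = -2 - 3*3 = -2 - 9 = -11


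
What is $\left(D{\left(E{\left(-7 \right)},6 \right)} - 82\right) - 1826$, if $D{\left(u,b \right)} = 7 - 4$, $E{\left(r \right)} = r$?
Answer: $-1905$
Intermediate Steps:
$D{\left(u,b \right)} = 3$ ($D{\left(u,b \right)} = 7 - 4 = 3$)
$\left(D{\left(E{\left(-7 \right)},6 \right)} - 82\right) - 1826 = \left(3 - 82\right) - 1826 = -79 - 1826 = -1905$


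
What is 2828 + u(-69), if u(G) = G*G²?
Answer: -325681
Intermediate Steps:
u(G) = G³
2828 + u(-69) = 2828 + (-69)³ = 2828 - 328509 = -325681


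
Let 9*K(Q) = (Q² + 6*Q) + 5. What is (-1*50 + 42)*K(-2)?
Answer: 8/3 ≈ 2.6667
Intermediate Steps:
K(Q) = 5/9 + Q²/9 + 2*Q/3 (K(Q) = ((Q² + 6*Q) + 5)/9 = (5 + Q² + 6*Q)/9 = 5/9 + Q²/9 + 2*Q/3)
(-1*50 + 42)*K(-2) = (-1*50 + 42)*(5/9 + (⅑)*(-2)² + (⅔)*(-2)) = (-50 + 42)*(5/9 + (⅑)*4 - 4/3) = -8*(5/9 + 4/9 - 4/3) = -8*(-⅓) = 8/3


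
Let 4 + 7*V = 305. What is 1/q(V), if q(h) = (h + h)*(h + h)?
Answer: 1/7396 ≈ 0.00013521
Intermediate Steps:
V = 43 (V = -4/7 + (⅐)*305 = -4/7 + 305/7 = 43)
q(h) = 4*h² (q(h) = (2*h)*(2*h) = 4*h²)
1/q(V) = 1/(4*43²) = 1/(4*1849) = 1/7396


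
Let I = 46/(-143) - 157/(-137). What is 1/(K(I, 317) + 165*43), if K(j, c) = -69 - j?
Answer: 19591/137630217 ≈ 0.00014235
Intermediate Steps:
I = 16149/19591 (I = 46*(-1/143) - 157*(-1/137) = -46/143 + 157/137 = 16149/19591 ≈ 0.82431)
1/(K(I, 317) + 165*43) = 1/((-69 - 1*16149/19591) + 165*43) = 1/((-69 - 16149/19591) + 7095) = 1/(-1367928/19591 + 7095) = 1/(137630217/19591) = 19591/137630217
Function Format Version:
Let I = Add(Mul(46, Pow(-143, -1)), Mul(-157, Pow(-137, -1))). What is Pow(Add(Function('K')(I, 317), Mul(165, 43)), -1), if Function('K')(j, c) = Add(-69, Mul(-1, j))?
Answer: Rational(19591, 137630217) ≈ 0.00014235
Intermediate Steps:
I = Rational(16149, 19591) (I = Add(Mul(46, Rational(-1, 143)), Mul(-157, Rational(-1, 137))) = Add(Rational(-46, 143), Rational(157, 137)) = Rational(16149, 19591) ≈ 0.82431)
Pow(Add(Function('K')(I, 317), Mul(165, 43)), -1) = Pow(Add(Add(-69, Mul(-1, Rational(16149, 19591))), Mul(165, 43)), -1) = Pow(Add(Add(-69, Rational(-16149, 19591)), 7095), -1) = Pow(Add(Rational(-1367928, 19591), 7095), -1) = Pow(Rational(137630217, 19591), -1) = Rational(19591, 137630217)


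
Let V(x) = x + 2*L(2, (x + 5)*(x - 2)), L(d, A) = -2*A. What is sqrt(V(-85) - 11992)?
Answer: I*sqrt(39917) ≈ 199.79*I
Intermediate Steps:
V(x) = x - 4*(-2 + x)*(5 + x) (V(x) = x + 2*(-2*(x + 5)*(x - 2)) = x + 2*(-2*(5 + x)*(-2 + x)) = x + 2*(-2*(-2 + x)*(5 + x)) = x - 4*(-2 + x)*(5 + x))
sqrt(V(-85) - 11992) = sqrt((40 - 11*(-85) - 4*(-85)**2) - 11992) = sqrt((40 + 935 - 4*7225) - 11992) = sqrt((40 + 935 - 28900) - 11992) = sqrt(-27925 - 11992) = sqrt(-39917) = I*sqrt(39917)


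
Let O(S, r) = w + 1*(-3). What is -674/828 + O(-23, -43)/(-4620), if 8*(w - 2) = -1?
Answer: -2075299/2550240 ≈ -0.81377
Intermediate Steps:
w = 15/8 (w = 2 + (1/8)*(-1) = 2 - 1/8 = 15/8 ≈ 1.8750)
O(S, r) = -9/8 (O(S, r) = 15/8 + 1*(-3) = 15/8 - 3 = -9/8)
-674/828 + O(-23, -43)/(-4620) = -674/828 - 9/8/(-4620) = -674*1/828 - 9/8*(-1/4620) = -337/414 + 3/12320 = -2075299/2550240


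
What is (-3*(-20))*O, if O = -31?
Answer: -1860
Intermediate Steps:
(-3*(-20))*O = -3*(-20)*(-31) = 60*(-31) = -1860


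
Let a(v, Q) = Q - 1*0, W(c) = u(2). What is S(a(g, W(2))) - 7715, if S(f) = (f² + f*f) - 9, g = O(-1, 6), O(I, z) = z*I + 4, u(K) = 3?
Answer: -7706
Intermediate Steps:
W(c) = 3
O(I, z) = 4 + I*z (O(I, z) = I*z + 4 = 4 + I*z)
g = -2 (g = 4 - 1*6 = 4 - 6 = -2)
a(v, Q) = Q (a(v, Q) = Q + 0 = Q)
S(f) = -9 + 2*f² (S(f) = (f² + f²) - 9 = 2*f² - 9 = -9 + 2*f²)
S(a(g, W(2))) - 7715 = (-9 + 2*3²) - 7715 = (-9 + 2*9) - 7715 = (-9 + 18) - 7715 = 9 - 7715 = -7706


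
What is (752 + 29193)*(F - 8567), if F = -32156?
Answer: -1219450235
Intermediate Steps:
(752 + 29193)*(F - 8567) = (752 + 29193)*(-32156 - 8567) = 29945*(-40723) = -1219450235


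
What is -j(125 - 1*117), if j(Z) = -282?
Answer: 282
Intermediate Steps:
-j(125 - 1*117) = -1*(-282) = 282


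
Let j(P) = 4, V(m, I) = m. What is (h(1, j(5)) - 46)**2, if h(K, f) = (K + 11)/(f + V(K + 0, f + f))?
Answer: 47524/25 ≈ 1901.0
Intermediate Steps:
h(K, f) = (11 + K)/(K + f) (h(K, f) = (K + 11)/(f + (K + 0)) = (11 + K)/(f + K) = (11 + K)/(K + f))
(h(1, j(5)) - 46)**2 = ((11 + 1)/(1 + 4) - 46)**2 = (12/5 - 46)**2 = (-218/5)**2 = 47524/25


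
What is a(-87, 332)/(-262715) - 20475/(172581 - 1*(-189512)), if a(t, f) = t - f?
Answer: -5227372658/95127262495 ≈ -0.054951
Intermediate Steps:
a(-87, 332)/(-262715) - 20475/(172581 - 1*(-189512)) = (-87 - 1*332)/(-262715) - 20475/(172581 - 1*(-189512)) = (-87 - 332)*(-1/262715) - 20475/(172581 + 189512) = -419*(-1/262715) - 20475/362093 = 419/262715 - 20475*1/362093 = 419/262715 - 20475/362093 = -5227372658/95127262495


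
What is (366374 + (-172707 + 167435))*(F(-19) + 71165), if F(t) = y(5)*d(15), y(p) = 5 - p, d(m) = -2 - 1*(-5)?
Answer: 25697823830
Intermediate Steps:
d(m) = 3 (d(m) = -2 + 5 = 3)
F(t) = 0 (F(t) = (5 - 1*5)*3 = (5 - 5)*3 = 0*3 = 0)
(366374 + (-172707 + 167435))*(F(-19) + 71165) = (366374 + (-172707 + 167435))*(0 + 71165) = (366374 - 5272)*71165 = 361102*71165 = 25697823830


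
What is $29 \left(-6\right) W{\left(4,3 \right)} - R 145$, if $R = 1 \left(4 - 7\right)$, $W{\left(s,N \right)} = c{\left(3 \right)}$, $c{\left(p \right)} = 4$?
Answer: $-261$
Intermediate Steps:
$W{\left(s,N \right)} = 4$
$R = -3$ ($R = 1 \left(-3\right) = -3$)
$29 \left(-6\right) W{\left(4,3 \right)} - R 145 = 29 \left(-6\right) 4 - \left(-3\right) 145 = \left(-174\right) 4 - -435 = -696 + 435 = -261$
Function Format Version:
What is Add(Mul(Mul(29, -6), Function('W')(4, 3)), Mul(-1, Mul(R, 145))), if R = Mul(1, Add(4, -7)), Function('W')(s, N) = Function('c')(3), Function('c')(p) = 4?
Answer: -261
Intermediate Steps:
Function('W')(s, N) = 4
R = -3 (R = Mul(1, -3) = -3)
Add(Mul(Mul(29, -6), Function('W')(4, 3)), Mul(-1, Mul(R, 145))) = Add(Mul(Mul(29, -6), 4), Mul(-1, Mul(-3, 145))) = Add(Mul(-174, 4), Mul(-1, -435)) = Add(-696, 435) = -261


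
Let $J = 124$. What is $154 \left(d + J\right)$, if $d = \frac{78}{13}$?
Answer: $20020$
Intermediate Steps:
$d = 6$ ($d = 78 \cdot \frac{1}{13} = 6$)
$154 \left(d + J\right) = 154 \left(6 + 124\right) = 154 \cdot 130 = 20020$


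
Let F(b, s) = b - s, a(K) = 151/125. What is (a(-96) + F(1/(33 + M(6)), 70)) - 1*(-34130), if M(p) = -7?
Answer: 110699051/3250 ≈ 34061.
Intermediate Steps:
a(K) = 151/125 (a(K) = 151*(1/125) = 151/125)
(a(-96) + F(1/(33 + M(6)), 70)) - 1*(-34130) = (151/125 + (1/(33 - 7) - 1*70)) - 1*(-34130) = (151/125 + (1/26 - 70)) + 34130 = (151/125 - 1819/26) + 34130 = -223449/3250 + 34130 = 110699051/3250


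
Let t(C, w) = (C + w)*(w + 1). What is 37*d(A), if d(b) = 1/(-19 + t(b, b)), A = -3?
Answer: -37/7 ≈ -5.2857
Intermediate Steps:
t(C, w) = (1 + w)*(C + w) (t(C, w) = (C + w)*(1 + w) = (1 + w)*(C + w))
d(b) = 1/(-19 + 2*b + 2*b**2) (d(b) = 1/(-19 + (b + b + b**2 + b*b)) = 1/(-19 + (b + b + b**2 + b**2)) = 1/(-19 + (2*b + 2*b**2)) = 1/(-19 + 2*b + 2*b**2))
37*d(A) = 37/(-19 + 2*(-3) + 2*(-3)**2) = 37/(-19 - 6 + 2*9) = 37/(-19 - 6 + 18) = 37/(-7) = 37*(-1/7) = -37/7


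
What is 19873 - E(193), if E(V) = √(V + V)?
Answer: 19873 - √386 ≈ 19853.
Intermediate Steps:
E(V) = √2*√V (E(V) = √(2*V) = √2*√V)
19873 - E(193) = 19873 - √2*√193 = 19873 - √386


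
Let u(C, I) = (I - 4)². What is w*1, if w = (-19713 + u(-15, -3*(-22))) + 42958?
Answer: 27089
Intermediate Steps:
u(C, I) = (-4 + I)²
w = 27089 (w = (-19713 + (-4 - 3*(-22))²) + 42958 = (-19713 + (-4 + 66)²) + 42958 = (-19713 + 62²) + 42958 = (-19713 + 3844) + 42958 = -15869 + 42958 = 27089)
w*1 = 27089*1 = 27089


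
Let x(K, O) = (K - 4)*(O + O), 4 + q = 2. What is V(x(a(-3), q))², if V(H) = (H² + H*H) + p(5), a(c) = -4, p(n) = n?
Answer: 4214809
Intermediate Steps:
q = -2 (q = -4 + 2 = -2)
x(K, O) = 2*O*(-4 + K) (x(K, O) = (-4 + K)*(2*O) = 2*O*(-4 + K))
V(H) = 5 + 2*H² (V(H) = (H² + H*H) + 5 = (H² + H²) + 5 = 2*H² + 5 = 5 + 2*H²)
V(x(a(-3), q))² = (5 + 2*(2*(-2)*(-4 - 4))²)² = (5 + 2*(2*(-2)*(-8))²)² = (5 + 2*32²)² = (5 + 2*1024)² = (5 + 2048)² = 2053² = 4214809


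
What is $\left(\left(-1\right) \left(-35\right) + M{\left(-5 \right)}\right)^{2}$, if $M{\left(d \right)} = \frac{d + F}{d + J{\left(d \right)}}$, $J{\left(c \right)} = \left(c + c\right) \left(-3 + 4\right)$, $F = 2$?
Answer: $\frac{30976}{25} \approx 1239.0$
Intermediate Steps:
$J{\left(c \right)} = 2 c$ ($J{\left(c \right)} = 2 c 1 = 2 c$)
$M{\left(d \right)} = \frac{2 + d}{3 d}$ ($M{\left(d \right)} = \frac{d + 2}{d + 2 d} = \frac{2 + d}{3 d}$)
$\left(\left(-1\right) \left(-35\right) + M{\left(-5 \right)}\right)^{2} = \left(\left(-1\right) \left(-35\right) + \frac{2 - 5}{3 \left(-5\right)}\right)^{2} = \left(35 + \frac{1}{3} \left(- \frac{1}{5}\right) \left(-3\right)\right)^{2} = \left(35 + \frac{1}{5}\right)^{2} = \left(\frac{176}{5}\right)^{2} = \frac{30976}{25}$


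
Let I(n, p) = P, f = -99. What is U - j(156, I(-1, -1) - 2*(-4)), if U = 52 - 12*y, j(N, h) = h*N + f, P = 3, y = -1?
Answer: -1553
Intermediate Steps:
I(n, p) = 3
j(N, h) = -99 + N*h (j(N, h) = h*N - 99 = N*h - 99 = -99 + N*h)
U = 64 (U = 52 - 12*(-1) = 52 + 12 = 64)
U - j(156, I(-1, -1) - 2*(-4)) = 64 - (-99 + 156*(3 - 2*(-4))) = 64 - (-99 + 156*(3 + 8)) = 64 - (-99 + 156*11) = 64 - (-99 + 1716) = 64 - 1*1617 = 64 - 1617 = -1553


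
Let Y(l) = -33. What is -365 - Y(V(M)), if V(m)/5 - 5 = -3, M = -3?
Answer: -332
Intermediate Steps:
V(m) = 10 (V(m) = 25 + 5*(-3) = 25 - 15 = 10)
-365 - Y(V(M)) = -365 - 1*(-33) = -365 + 33 = -332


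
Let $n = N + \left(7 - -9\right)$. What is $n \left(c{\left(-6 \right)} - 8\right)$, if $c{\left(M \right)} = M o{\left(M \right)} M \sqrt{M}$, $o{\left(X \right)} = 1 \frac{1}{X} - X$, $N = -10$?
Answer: $-48 + 1260 i \sqrt{6} \approx -48.0 + 3086.4 i$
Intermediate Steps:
$o{\left(X \right)} = \frac{1}{X} - X$
$n = 6$ ($n = -10 + \left(7 - -9\right) = -10 + \left(7 + 9\right) = -10 + 16 = 6$)
$c{\left(M \right)} = M^{\frac{5}{2}} \left(\frac{1}{M} - M\right)$ ($c{\left(M \right)} = M \left(\frac{1}{M} - M\right) M \sqrt{M} = M^{2} \left(\frac{1}{M} - M\right) \sqrt{M} = M^{\frac{5}{2}} \left(\frac{1}{M} - M\right)$)
$n \left(c{\left(-6 \right)} - 8\right) = 6 \left(\left(-6\right)^{\frac{3}{2}} \left(1 - \left(-6\right)^{2}\right) - 8\right) = 6 \left(- 6 i \sqrt{6} \left(1 - 36\right) - 8\right) = 6 \left(- 6 i \sqrt{6} \left(-35\right) - 8\right) = 6 \left(210 i \sqrt{6} - 8\right) = 6 \left(-8 + 210 i \sqrt{6}\right) = -48 + 1260 i \sqrt{6}$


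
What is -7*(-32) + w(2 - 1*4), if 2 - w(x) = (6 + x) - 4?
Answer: 226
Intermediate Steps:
w(x) = -x (w(x) = 2 - ((6 + x) - 4) = 2 - (2 + x) = 2 + (-2 - x) = -x)
-7*(-32) + w(2 - 1*4) = -7*(-32) - (2 - 1*4) = 224 - (2 - 4) = 224 - 1*(-2) = 224 + 2 = 226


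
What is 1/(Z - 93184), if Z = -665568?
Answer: -1/758752 ≈ -1.3180e-6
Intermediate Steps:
1/(Z - 93184) = 1/(-665568 - 93184) = 1/(-758752) = -1/758752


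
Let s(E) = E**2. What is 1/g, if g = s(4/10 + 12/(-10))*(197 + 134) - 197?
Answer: 25/371 ≈ 0.067385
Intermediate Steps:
g = 371/25 (g = (4/10 + 12/(-10))**2*(197 + 134) - 197 = (4*(1/10) + 12*(-1/10))**2*331 - 197 = (2/5 - 6/5)**2*331 - 197 = (-4/5)**2*331 - 197 = (16/25)*331 - 197 = 5296/25 - 197 = 371/25 ≈ 14.840)
1/g = 1/(371/25) = 25/371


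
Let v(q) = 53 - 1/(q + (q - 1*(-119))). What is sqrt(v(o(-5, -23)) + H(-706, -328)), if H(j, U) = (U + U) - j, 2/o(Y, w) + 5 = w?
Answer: 3*sqrt(123773)/104 ≈ 10.148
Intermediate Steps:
o(Y, w) = 2/(-5 + w)
H(j, U) = -j + 2*U (H(j, U) = 2*U - j = -j + 2*U)
v(q) = 53 - 1/(119 + 2*q) (v(q) = 53 - 1/(q + (q + 119)) = 53 - 1/(q + (119 + q)) = 53 - 1/(119 + 2*q))
sqrt(v(o(-5, -23)) + H(-706, -328)) = sqrt(2*(3153 + 53*(2/(-5 - 23)))/(119 + 2*(2/(-5 - 23))) + (-1*(-706) + 2*(-328))) = sqrt(2*(3153 + 53*(2/(-28)))/(119 + 2*(2/(-28))) + (706 - 656)) = sqrt(2*(3153 + 53*(2*(-1/28)))/(119 + 2*(2*(-1/28))) + 50) = sqrt(2*(3153 + 53*(-1/14))/(119 + 2*(-1/14)) + 50) = sqrt(2*(3153 - 53/14)/(119 - 1/7) + 50) = sqrt(2*(44089/14)/(832/7) + 50) = sqrt(2*(7/832)*(44089/14) + 50) = sqrt(44089/832 + 50) = sqrt(85689/832) = 3*sqrt(123773)/104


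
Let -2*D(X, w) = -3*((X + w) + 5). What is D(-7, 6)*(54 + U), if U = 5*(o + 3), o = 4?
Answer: 534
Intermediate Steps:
D(X, w) = 15/2 + 3*X/2 + 3*w/2 (D(X, w) = -(-3)*((X + w) + 5)/2 = -(-3)*(5 + X + w)/2 = -(-15 - 3*X - 3*w)/2 = 15/2 + 3*X/2 + 3*w/2)
U = 35 (U = 5*(4 + 3) = 5*7 = 35)
D(-7, 6)*(54 + U) = (15/2 + (3/2)*(-7) + (3/2)*6)*(54 + 35) = (15/2 - 21/2 + 9)*89 = 6*89 = 534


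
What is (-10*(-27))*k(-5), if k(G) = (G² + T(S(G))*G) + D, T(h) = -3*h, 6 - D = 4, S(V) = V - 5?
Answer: -33210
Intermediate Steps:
S(V) = -5 + V
D = 2 (D = 6 - 1*4 = 6 - 4 = 2)
k(G) = 2 + G² + G*(15 - 3*G) (k(G) = (G² + (-3*(-5 + G))*G) + 2 = (G² + (15 - 3*G)*G) + 2 = (G² + G*(15 - 3*G)) + 2 = 2 + G² + G*(15 - 3*G))
(-10*(-27))*k(-5) = (-10*(-27))*(2 - 2*(-5)² + 15*(-5)) = 270*(2 - 2*25 - 75) = 270*(2 - 50 - 75) = 270*(-123) = -33210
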